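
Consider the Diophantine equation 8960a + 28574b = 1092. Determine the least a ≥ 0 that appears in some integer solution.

gcd(28574, 8960) = 14  (28574 = 3×8960 + 1694, 8960 = 5×1694 + 490, 1694 = 3×490 + 224, 490 = 2×224 + 42, 224 = 5×42 + 14, 42 = 3×14).
14 divides 1092, so solutions exist.
Back-substituting, 8960×(-641) + 28574×(201) = 14.
Scale by 1092/14 = 78: (a₀, b₀) = (-49998, 15678).
General solution: a = -49998 + 2041t, b = 15678 - 640t for integer t.
a ≥ 0: smallest is -49998 mod 2041 = 1027 (at t = 25), with b = -322.

1027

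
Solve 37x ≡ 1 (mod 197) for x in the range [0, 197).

gcd(197, 37):
  197 = 5*37 + 12
  37 = 3*12 + 1
  12 = 12*1
so gcd(197, 37) = 1.
Back-substitute for Bézout coefficients:
  1 = 37 - 3*12
  ... = 37*(16) + 197*(-3)
So 37*16 ≡ 1 (mod 197), and 16 mod 197 = 16.

16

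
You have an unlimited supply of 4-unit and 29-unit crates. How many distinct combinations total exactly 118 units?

Need nonnegative integers with 4j + 29k = 118.
gcd(4, 29) = 1, and 4·(-7) + 29·(1) = 1.
So (j₀, k₀) = (-826, 118); general j = -826 + 29t, k = 118 - 4t.
j ≥ 0 ⇒ t ≥ 29; k ≥ 0 ⇒ t ≤ 29. That's 1 value of t.

1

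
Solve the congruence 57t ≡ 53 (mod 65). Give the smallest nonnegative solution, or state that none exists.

gcd(65, 57) = 1  (65 = 1·57 + 8, 57 = 7·8 + 1, 8 = 8·1).
1 divides 53, so solutions exist.
Back-substituting, 57·(8) + 65·(-7) = 1.
So 57·(8) ≡ 1 (mod 65); multiply by 53: t ≡ 424 (mod 65).
Smallest nonnegative: t = 424 mod 65 = 34.

34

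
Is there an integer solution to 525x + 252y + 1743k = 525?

gcd(525, 252) = 21.
gcd(21, 1743) = 21.
21 divides 525, so integer solutions exist.

yes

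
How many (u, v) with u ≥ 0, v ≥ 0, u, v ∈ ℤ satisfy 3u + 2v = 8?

gcd(3, 2) = 1  (3 = 1×2 + 1, 2 = 2×1).
Back-substituting, 3×(1) + 2×(-1) = 1.
Scale by 8: one solution is (8, -8). Reduce u mod 2: (0, 4).
General: u = 0 + 2t, v = 4 - 3t.
u ≥ 0 ⇒ t ≥ 0; v ≥ 0 ⇒ t ≤ 1. So t ∈ [0, 1]: 2 solutions.

2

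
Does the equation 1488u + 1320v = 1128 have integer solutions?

yes

gcd(1488, 1320) = 24.
24 divides 1128, so integer solutions exist.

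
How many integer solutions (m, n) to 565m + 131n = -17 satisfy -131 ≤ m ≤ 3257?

25

gcd(565, 131) = 1  (565 = 4*131 + 41, 131 = 3*41 + 8, 41 = 5*8 + 1, 8 = 8*1).
Back-substituting, 565*(16) + 131*(-69) = 1.
Scale by -17: particular solution (-272, 1173); reduce m mod 131: (121, -522).
General solution: m = 121 + 131t, n = -522 - 565t for integer t.
-131 ≤ 121 + 131t ≤ 3257 gives t ∈ [-1, 23], which is 25 values.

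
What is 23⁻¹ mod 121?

100

gcd(121, 23) = 1  (121 = 5×23 + 6, 23 = 3×6 + 5, 6 = 1×5 + 1, 5 = 5×1).
Back-substituting, 23×(-21) + 121×(4) = 1.
So 23×-21 ≡ 1 (mod 121), and -21 mod 121 = 100.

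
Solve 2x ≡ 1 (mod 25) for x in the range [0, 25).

13

gcd(25, 2) = 1  (25 = 12*2 + 1, 2 = 2*1).
Back-substituting, 2*(-12) + 25*(1) = 1.
So 2*-12 ≡ 1 (mod 25), and -12 mod 25 = 13.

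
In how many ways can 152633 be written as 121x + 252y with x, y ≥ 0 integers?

gcd(252, 121):
  252 = 2*121 + 10
  121 = 12*10 + 1
  10 = 10*1
so gcd(252, 121) = 1.
Back-substitute for Bézout coefficients:
  1 = 121 - 12*10
  ... = 121*(25) + 252*(-12)
Scale by 152633: one solution is (3815825, -1831596). Reduce x mod 252: (41, 586).
General: x = 41 + 252t, y = 586 - 121t.
x ≥ 0 ⇒ t ≥ 0; y ≥ 0 ⇒ t ≤ 4. So t ∈ [0, 4]: 5 solutions.

5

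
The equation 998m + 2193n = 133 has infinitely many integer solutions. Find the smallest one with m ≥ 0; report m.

956

gcd(2193, 998):
  2193 = 2×998 + 197
  998 = 5×197 + 13
  197 = 15×13 + 2
  13 = 6×2 + 1
  2 = 2×1
so gcd(2193, 998) = 1.
1 divides 133, so solutions exist.
Back-substitute for Bézout coefficients:
  1 = 13 - 6×2
  ... = 998×(1013) + 2193×(-461)
Scale by 133/1 = 133: (m₀, n₀) = (134729, -61313).
General solution: m = 134729 + 2193t, n = -61313 - 998t for integer t.
m ≥ 0: smallest is 134729 mod 2193 = 956 (at t = -61), with n = -435.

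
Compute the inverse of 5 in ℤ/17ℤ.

7

gcd(17, 5) = 1.
By Bézout, 5×(7) + 17×(-2) = 1.
So 5×7 ≡ 1 (mod 17), and 7 mod 17 = 7.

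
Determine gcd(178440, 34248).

24

gcd(178440, 34248):
  178440 = 5×34248 + 7200
  34248 = 4×7200 + 5448
  7200 = 1×5448 + 1752
  5448 = 3×1752 + 192
  1752 = 9×192 + 24
  192 = 8×24
so gcd(178440, 34248) = 24.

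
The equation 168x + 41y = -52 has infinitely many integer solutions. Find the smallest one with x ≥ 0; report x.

gcd(168, 41):
  168 = 4×41 + 4
  41 = 10×4 + 1
  4 = 4×1
so gcd(168, 41) = 1.
1 divides -52, so solutions exist.
Back-substitute for Bézout coefficients:
  1 = 41 - 10×4
  ... = 168×(-10) + 41×(41)
Scale by -52/1 = -52: (x₀, y₀) = (520, -2132).
General solution: x = 520 + 41t, y = -2132 - 168t for integer t.
x ≥ 0: smallest is 520 mod 41 = 28 (at t = -12), with y = -116.

28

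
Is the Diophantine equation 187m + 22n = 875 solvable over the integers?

gcd(187, 22):
  187 = 8*22 + 11
  22 = 2*11
so gcd(187, 22) = 11.
11 does not divide 875 (remainder 6), so no integer solutions.

no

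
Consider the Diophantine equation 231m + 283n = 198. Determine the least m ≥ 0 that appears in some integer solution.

gcd(283, 231) = 1  (283 = 1×231 + 52, 231 = 4×52 + 23, 52 = 2×23 + 6, 23 = 3×6 + 5, 6 = 1×5 + 1, 5 = 5×1).
1 divides 198, so solutions exist.
Back-substituting, 231×(-49) + 283×(40) = 1.
Scale by 198/1 = 198: (m₀, n₀) = (-9702, 7920).
General solution: m = -9702 + 283t, n = 7920 - 231t for integer t.
m ≥ 0: smallest is -9702 mod 283 = 203 (at t = 35), with n = -165.

203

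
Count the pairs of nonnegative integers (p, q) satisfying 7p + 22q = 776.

5

gcd(22, 7) = 1.
By Bézout, 7×(-3) + 22×(1) = 1.
One solution: (4, 34).
General: p = 4 + 22t, q = 34 - 7t.
p ≥ 0 ⇒ t ≥ 0; q ≥ 0 ⇒ t ≤ 4. So t ∈ [0, 4]: 5 solutions.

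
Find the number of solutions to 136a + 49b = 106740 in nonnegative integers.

16

gcd(136, 49) = 1  (136 = 2*49 + 38, 49 = 1*38 + 11, 38 = 3*11 + 5, 11 = 2*5 + 1, 5 = 5*1).
Back-substituting, 136*(-9) + 49*(25) = 1.
Scale by 106740: one solution is (-960660, 2668500). Reduce a mod 49: (34, 2084).
General: a = 34 + 49t, b = 2084 - 136t.
a ≥ 0 ⇒ t ≥ 0; b ≥ 0 ⇒ t ≤ 15. So t ∈ [0, 15]: 16 solutions.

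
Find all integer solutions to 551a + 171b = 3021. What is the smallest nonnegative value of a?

gcd(551, 171) = 19.
19 divides 3021, so solutions exist.
By Bézout, 551·(-4) + 171·(13) = 19.
Scale by 3021/19 = 159: (a₀, b₀) = (-636, 2067).
General solution: a = -636 + 9t, b = 2067 - 29t for integer t.
a ≥ 0: smallest is -636 mod 9 = 3 (at t = 71), with b = 8.

3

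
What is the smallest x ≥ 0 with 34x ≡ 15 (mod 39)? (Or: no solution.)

gcd(39, 34) = 1  (39 = 1·34 + 5, 34 = 6·5 + 4, 5 = 1·4 + 1, 4 = 4·1).
1 divides 15, so solutions exist.
Back-substituting, 34·(-8) + 39·(7) = 1.
So 34·(-8) ≡ 1 (mod 39); multiply by 15: x ≡ -120 (mod 39).
Smallest nonnegative: x = -120 mod 39 = 36.

36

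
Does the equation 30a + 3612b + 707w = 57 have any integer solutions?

yes

gcd(3612, 30) = 6  (3612 = 120*30 + 12, 30 = 2*12 + 6, 12 = 2*6).
gcd(6, 707) = 1.
1 divides 57, so integer solutions exist.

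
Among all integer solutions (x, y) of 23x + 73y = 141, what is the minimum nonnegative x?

22

gcd(73, 23):
  73 = 3*23 + 4
  23 = 5*4 + 3
  4 = 1*3 + 1
  3 = 3*1
so gcd(73, 23) = 1.
1 divides 141, so solutions exist.
Back-substitute for Bézout coefficients:
  1 = 4 - 1*3
  ... = 23*(-19) + 73*(6)
Scale by 141/1 = 141: (x₀, y₀) = (-2679, 846).
General solution: x = -2679 + 73t, y = 846 - 23t for integer t.
x ≥ 0: smallest is -2679 mod 73 = 22 (at t = 37), with y = -5.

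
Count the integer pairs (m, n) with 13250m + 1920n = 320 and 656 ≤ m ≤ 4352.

gcd(13250, 1920):
  13250 = 6*1920 + 1730
  1920 = 1*1730 + 190
  1730 = 9*190 + 20
  190 = 9*20 + 10
  20 = 2*10
so gcd(13250, 1920) = 10.
Back-substitute for Bézout coefficients:
  10 = 190 - 9*20
  ... = 13250*(-91) + 1920*(628)
Scale by 32: particular solution (-2912, 20096); reduce m mod 192: (160, -1104).
General solution: m = 160 + 192t, n = -1104 - 1325t for integer t.
656 ≤ 160 + 192t ≤ 4352 gives t ∈ [3, 21], which is 19 values.

19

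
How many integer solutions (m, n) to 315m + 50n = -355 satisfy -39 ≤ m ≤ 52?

gcd(315, 50) = 5  (315 = 6·50 + 15, 50 = 3·15 + 5, 15 = 3·5).
Back-substituting, 315·(-3) + 50·(19) = 5.
Scale by -71: particular solution (213, -1349); reduce m mod 10: (3, -26).
General solution: m = 3 + 10t, n = -26 - 63t for integer t.
-39 ≤ 3 + 10t ≤ 52 gives t ∈ [-4, 4], which is 9 values.

9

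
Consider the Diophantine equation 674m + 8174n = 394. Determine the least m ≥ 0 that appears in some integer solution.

1941

gcd(8174, 674) = 2.
2 divides 394, so solutions exist.
By Bézout, 674·(570) + 8174·(-47) = 2.
Scale by 394/2 = 197: (m₀, n₀) = (112290, -9259).
General solution: m = 112290 + 4087t, n = -9259 - 337t for integer t.
m ≥ 0: smallest is 112290 mod 4087 = 1941 (at t = -27), with n = -160.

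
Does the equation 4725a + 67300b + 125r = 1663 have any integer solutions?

gcd(67300, 4725):
  67300 = 14·4725 + 1150
  4725 = 4·1150 + 125
  1150 = 9·125 + 25
  125 = 5·25
so gcd(67300, 4725) = 25.
gcd(25, 125) = 25.
25 does not divide 1663 (remainder 13), so no integer solutions.

no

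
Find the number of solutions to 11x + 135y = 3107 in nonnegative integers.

2

gcd(135, 11) = 1.
By Bézout, 11×(-49) + 135×(4) = 1.
One solution: (37, 20).
General: x = 37 + 135t, y = 20 - 11t.
x ≥ 0 ⇒ t ≥ 0; y ≥ 0 ⇒ t ≤ 1. So t ∈ [0, 1]: 2 solutions.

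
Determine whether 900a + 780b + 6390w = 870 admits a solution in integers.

yes

gcd(900, 780) = 60  (900 = 1·780 + 120, 780 = 6·120 + 60, 120 = 2·60).
gcd(60, 6390) = 30.
30 divides 870, so integer solutions exist.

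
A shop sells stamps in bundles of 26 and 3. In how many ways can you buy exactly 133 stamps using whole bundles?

Need nonnegative integers with 26j + 3k = 133.
gcd(26, 3) = 1, and 26·(-1) + 3·(9) = 1.
So (j₀, k₀) = (-133, 1197); general j = -133 + 3t, k = 1197 - 26t.
j ≥ 0 ⇒ t ≥ 45; k ≥ 0 ⇒ t ≤ 46. That's 2 values of t.

2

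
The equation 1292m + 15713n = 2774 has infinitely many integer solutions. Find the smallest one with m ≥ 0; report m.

gcd(15713, 1292) = 19  (15713 = 12·1292 + 209, 1292 = 6·209 + 38, 209 = 5·38 + 19, 38 = 2·19).
19 divides 2774, so solutions exist.
Back-substituting, 1292·(-377) + 15713·(31) = 19.
Scale by 2774/19 = 146: (m₀, n₀) = (-55042, 4526).
General solution: m = -55042 + 827t, n = 4526 - 68t for integer t.
m ≥ 0: smallest is -55042 mod 827 = 367 (at t = 67), with n = -30.

367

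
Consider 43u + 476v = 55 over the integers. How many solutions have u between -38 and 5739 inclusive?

12

gcd(476, 43) = 1.
By Bézout, 43·(155) + 476·(-14) = 1.
Particular solution: (433, -39).
General solution: u = 433 + 476t, v = -39 - 43t for integer t.
-38 ≤ 433 + 476t ≤ 5739 gives t ∈ [0, 11], which is 12 values.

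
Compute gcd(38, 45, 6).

gcd(45, 38):
  45 = 1×38 + 7
  38 = 5×7 + 3
  7 = 2×3 + 1
  3 = 3×1
so gcd(45, 38) = 1.
gcd(1, 6) = 1.

1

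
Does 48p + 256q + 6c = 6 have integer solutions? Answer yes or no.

gcd(256, 48):
  256 = 5×48 + 16
  48 = 3×16
so gcd(256, 48) = 16.
gcd(16, 6) = 2.
2 divides 6, so integer solutions exist.

yes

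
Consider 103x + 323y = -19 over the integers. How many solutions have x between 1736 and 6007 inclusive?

gcd(323, 103):
  323 = 3*103 + 14
  103 = 7*14 + 5
  14 = 2*5 + 4
  5 = 1*4 + 1
  4 = 4*1
so gcd(323, 103) = 1.
Back-substitute for Bézout coefficients:
  1 = 5 - 1*4
  ... = 103*(69) + 323*(-22)
Scale by -19: particular solution (-1311, 418); reduce x mod 323: (304, -97).
General solution: x = 304 + 323t, y = -97 - 103t for integer t.
1736 ≤ 304 + 323t ≤ 6007 gives t ∈ [5, 17], which is 13 values.

13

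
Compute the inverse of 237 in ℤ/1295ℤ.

153

gcd(1295, 237):
  1295 = 5·237 + 110
  237 = 2·110 + 17
  110 = 6·17 + 8
  17 = 2·8 + 1
  8 = 8·1
so gcd(1295, 237) = 1.
Back-substitute for Bézout coefficients:
  1 = 17 - 2·8
  ... = 237·(153) + 1295·(-28)
So 237·153 ≡ 1 (mod 1295), and 153 mod 1295 = 153.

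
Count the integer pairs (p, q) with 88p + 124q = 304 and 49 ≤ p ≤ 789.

gcd(124, 88) = 4  (124 = 1·88 + 36, 88 = 2·36 + 16, 36 = 2·16 + 4, 16 = 4·4).
Back-substituting, 88·(-7) + 124·(5) = 4.
Scale by 76: particular solution (-532, 380); reduce p mod 31: (26, -16).
General solution: p = 26 + 31t, q = -16 - 22t for integer t.
49 ≤ 26 + 31t ≤ 789 gives t ∈ [1, 24], which is 24 values.

24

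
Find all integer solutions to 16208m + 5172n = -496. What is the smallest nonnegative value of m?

gcd(16208, 5172):
  16208 = 3*5172 + 692
  5172 = 7*692 + 328
  692 = 2*328 + 36
  328 = 9*36 + 4
  36 = 9*4
so gcd(16208, 5172) = 4.
4 divides -496, so solutions exist.
Back-substitute for Bézout coefficients:
  4 = 328 - 9*36
  ... = 16208*(-142) + 5172*(445)
Scale by -496/4 = -124: (m₀, n₀) = (17608, -55180).
General solution: m = 17608 + 1293t, n = -55180 - 4052t for integer t.
m ≥ 0: smallest is 17608 mod 1293 = 799 (at t = -13), with n = -2504.

799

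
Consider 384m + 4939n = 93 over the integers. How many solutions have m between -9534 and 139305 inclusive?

30

gcd(4939, 384) = 1  (4939 = 12·384 + 331, 384 = 1·331 + 53, 331 = 6·53 + 13, 53 = 4·13 + 1, 13 = 13·1).
Back-substituting, 384·(373) + 4939·(-29) = 1.
Scale by 93: particular solution (34689, -2697); reduce m mod 4939: (116, -9).
General solution: m = 116 + 4939t, n = -9 - 384t for integer t.
-9534 ≤ 116 + 4939t ≤ 139305 gives t ∈ [-1, 28], which is 30 values.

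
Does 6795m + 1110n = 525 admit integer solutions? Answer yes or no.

gcd(6795, 1110) = 15  (6795 = 6×1110 + 135, 1110 = 8×135 + 30, 135 = 4×30 + 15, 30 = 2×15).
15 divides 525, so integer solutions exist.

yes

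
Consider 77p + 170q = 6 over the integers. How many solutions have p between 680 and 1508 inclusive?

gcd(170, 77) = 1.
By Bézout, 77*(53) + 170*(-24) = 1.
Particular solution: (148, -67).
General solution: p = 148 + 170t, q = -67 - 77t for integer t.
680 ≤ 148 + 170t ≤ 1508 gives t ∈ [4, 8], which is 5 values.

5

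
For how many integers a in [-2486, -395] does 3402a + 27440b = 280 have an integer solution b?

gcd(27440, 3402) = 14.
By Bézout, 3402×(-613) + 27440×(76) = 14.
Particular solution: (1460, -181).
General solution: a = 1460 + 1960t, b = -181 - 243t for integer t.
-2486 ≤ 1460 + 1960t ≤ -395 gives t ∈ [-2, -1], which is 2 values.

2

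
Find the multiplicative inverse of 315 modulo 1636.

gcd(1636, 315) = 1.
By Bézout, 315·(-161) + 1636·(31) = 1.
So 315·-161 ≡ 1 (mod 1636), and -161 mod 1636 = 1475.

1475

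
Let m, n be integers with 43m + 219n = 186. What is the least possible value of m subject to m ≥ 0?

96

gcd(219, 43):
  219 = 5*43 + 4
  43 = 10*4 + 3
  4 = 1*3 + 1
  3 = 3*1
so gcd(219, 43) = 1.
1 divides 186, so solutions exist.
Back-substitute for Bézout coefficients:
  1 = 4 - 1*3
  ... = 43*(-56) + 219*(11)
Scale by 186/1 = 186: (m₀, n₀) = (-10416, 2046).
General solution: m = -10416 + 219t, n = 2046 - 43t for integer t.
m ≥ 0: smallest is -10416 mod 219 = 96 (at t = 48), with n = -18.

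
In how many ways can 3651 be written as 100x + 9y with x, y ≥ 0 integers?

gcd(100, 9):
  100 = 11×9 + 1
  9 = 9×1
so gcd(100, 9) = 1.
Back-substitute for Bézout coefficients:
  1 = 100 - 11×9
  ... = 100×(1) + 9×(-11)
Scale by 3651: one solution is (3651, -40161). Reduce x mod 9: (6, 339).
General: x = 6 + 9t, y = 339 - 100t.
x ≥ 0 ⇒ t ≥ 0; y ≥ 0 ⇒ t ≤ 3. So t ∈ [0, 3]: 4 solutions.

4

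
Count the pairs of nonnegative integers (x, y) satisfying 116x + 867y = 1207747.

gcd(867, 116):
  867 = 7*116 + 55
  116 = 2*55 + 6
  55 = 9*6 + 1
  6 = 6*1
so gcd(867, 116) = 1.
Back-substitute for Bézout coefficients:
  1 = 55 - 9*6
  ... = 116*(-142) + 867*(19)
Scale by 1207747: one solution is (-171500074, 22947193). Reduce x mod 867: (329, 1349).
General: x = 329 + 867t, y = 1349 - 116t.
x ≥ 0 ⇒ t ≥ 0; y ≥ 0 ⇒ t ≤ 11. So t ∈ [0, 11]: 12 solutions.

12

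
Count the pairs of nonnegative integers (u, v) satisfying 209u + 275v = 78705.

15

gcd(275, 209) = 11.
By Bézout, 209×(4) + 275×(-3) = 11.
One solution: (20, 271).
General: u = 20 + 25t, v = 271 - 19t.
u ≥ 0 ⇒ t ≥ 0; v ≥ 0 ⇒ t ≤ 14. So t ∈ [0, 14]: 15 solutions.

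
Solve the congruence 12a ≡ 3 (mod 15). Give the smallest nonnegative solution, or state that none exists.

gcd(15, 12) = 3  (15 = 1×12 + 3, 12 = 4×3).
3 divides 3, so solutions exist.
Back-substituting, 12×(-1) + 15×(1) = 3.
So 12×(-1) ≡ 3 (mod 15); multiply by 1: a ≡ -1 (mod 5).
Smallest nonnegative: a = -1 mod 5 = 4.

4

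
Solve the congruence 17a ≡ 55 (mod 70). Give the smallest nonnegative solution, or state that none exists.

gcd(70, 17) = 1.
1 divides 55, so solutions exist.
By Bézout, 17·(33) + 70·(-8) = 1.
So 17·(33) ≡ 1 (mod 70); multiply by 55: a ≡ 1815 (mod 70).
Smallest nonnegative: a = 1815 mod 70 = 65.

65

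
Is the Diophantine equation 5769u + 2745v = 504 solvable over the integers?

yes

gcd(5769, 2745):
  5769 = 2*2745 + 279
  2745 = 9*279 + 234
  279 = 1*234 + 45
  234 = 5*45 + 9
  45 = 5*9
so gcd(5769, 2745) = 9.
9 divides 504, so integer solutions exist.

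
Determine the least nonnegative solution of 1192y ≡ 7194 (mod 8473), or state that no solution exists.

gcd(8473, 1192):
  8473 = 7×1192 + 129
  1192 = 9×129 + 31
  129 = 4×31 + 5
  31 = 6×5 + 1
  5 = 5×1
so gcd(8473, 1192) = 1.
1 divides 7194, so solutions exist.
Back-substitute for Bézout coefficients:
  1 = 31 - 6×5
  ... = 1192×(1642) + 8473×(-231)
So 1192×(1642) ≡ 1 (mod 8473); multiply by 7194: y ≡ 11812548 (mod 8473).
Smallest nonnegative: y = 11812548 mod 8473 = 1186.

1186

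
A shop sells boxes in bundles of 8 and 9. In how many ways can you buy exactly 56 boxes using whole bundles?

1

Need nonnegative integers with 8j + 9k = 56.
gcd(8, 9) = 1, and 8·(-1) + 9·(1) = 1.
So (j₀, k₀) = (-56, 56); general j = -56 + 9t, k = 56 - 8t.
j ≥ 0 ⇒ t ≥ 7; k ≥ 0 ⇒ t ≤ 7. That's 1 value of t.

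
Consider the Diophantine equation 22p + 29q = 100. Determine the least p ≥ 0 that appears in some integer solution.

gcd(29, 22):
  29 = 1×22 + 7
  22 = 3×7 + 1
  7 = 7×1
so gcd(29, 22) = 1.
1 divides 100, so solutions exist.
Back-substitute for Bézout coefficients:
  1 = 22 - 3×7
  ... = 22×(4) + 29×(-3)
Scale by 100/1 = 100: (p₀, q₀) = (400, -300).
General solution: p = 400 + 29t, q = -300 - 22t for integer t.
p ≥ 0: smallest is 400 mod 29 = 23 (at t = -13), with q = -14.

23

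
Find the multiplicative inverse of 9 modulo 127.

gcd(127, 9) = 1.
By Bézout, 9*(-14) + 127*(1) = 1.
So 9*-14 ≡ 1 (mod 127), and -14 mod 127 = 113.

113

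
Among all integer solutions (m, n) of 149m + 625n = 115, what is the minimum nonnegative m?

gcd(625, 149):
  625 = 4×149 + 29
  149 = 5×29 + 4
  29 = 7×4 + 1
  4 = 4×1
so gcd(625, 149) = 1.
1 divides 115, so solutions exist.
Back-substitute for Bézout coefficients:
  1 = 29 - 7×4
  ... = 149×(-151) + 625×(36)
Scale by 115/1 = 115: (m₀, n₀) = (-17365, 4140).
General solution: m = -17365 + 625t, n = 4140 - 149t for integer t.
m ≥ 0: smallest is -17365 mod 625 = 135 (at t = 28), with n = -32.

135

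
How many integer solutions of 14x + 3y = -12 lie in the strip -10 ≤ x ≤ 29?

13

gcd(14, 3) = 1  (14 = 4*3 + 2, 3 = 1*2 + 1, 2 = 2*1).
Back-substituting, 14*(-1) + 3*(5) = 1.
Scale by -12: particular solution (12, -60); reduce x mod 3: (0, -4).
General solution: x = 0 + 3t, y = -4 - 14t for integer t.
-10 ≤ 0 + 3t ≤ 29 gives t ∈ [-3, 9], which is 13 values.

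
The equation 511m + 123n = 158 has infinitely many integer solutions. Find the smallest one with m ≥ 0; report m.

86

gcd(511, 123):
  511 = 4·123 + 19
  123 = 6·19 + 9
  19 = 2·9 + 1
  9 = 9·1
so gcd(511, 123) = 1.
1 divides 158, so solutions exist.
Back-substitute for Bézout coefficients:
  1 = 19 - 2·9
  ... = 511·(13) + 123·(-54)
Scale by 158/1 = 158: (m₀, n₀) = (2054, -8532).
General solution: m = 2054 + 123t, n = -8532 - 511t for integer t.
m ≥ 0: smallest is 2054 mod 123 = 86 (at t = -16), with n = -356.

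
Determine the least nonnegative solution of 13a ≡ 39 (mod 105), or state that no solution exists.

3

gcd(105, 13):
  105 = 8·13 + 1
  13 = 13·1
so gcd(105, 13) = 1.
1 divides 39, so solutions exist.
Back-substitute for Bézout coefficients:
  1 = 105 - 8·13
  ... = 13·(-8) + 105·(1)
So 13·(-8) ≡ 1 (mod 105); multiply by 39: a ≡ -312 (mod 105).
Smallest nonnegative: a = -312 mod 105 = 3.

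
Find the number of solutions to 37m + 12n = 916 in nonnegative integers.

2

gcd(37, 12) = 1.
By Bézout, 37*(1) + 12*(-3) = 1.
One solution: (4, 64).
General: m = 4 + 12t, n = 64 - 37t.
m ≥ 0 ⇒ t ≥ 0; n ≥ 0 ⇒ t ≤ 1. So t ∈ [0, 1]: 2 solutions.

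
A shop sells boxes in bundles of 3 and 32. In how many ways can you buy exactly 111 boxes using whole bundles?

2

Need nonnegative integers with 3j + 32k = 111.
gcd(3, 32) = 1, and 3·(11) + 32·(-1) = 1.
So (j₀, k₀) = (1221, -111); general j = 1221 + 32t, k = -111 - 3t.
j ≥ 0 ⇒ t ≥ -38; k ≥ 0 ⇒ t ≤ -37. That's 2 values of t.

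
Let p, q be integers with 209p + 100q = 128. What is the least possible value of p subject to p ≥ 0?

gcd(209, 100):
  209 = 2×100 + 9
  100 = 11×9 + 1
  9 = 9×1
so gcd(209, 100) = 1.
1 divides 128, so solutions exist.
Back-substitute for Bézout coefficients:
  1 = 100 - 11×9
  ... = 209×(-11) + 100×(23)
Scale by 128/1 = 128: (p₀, q₀) = (-1408, 2944).
General solution: p = -1408 + 100t, q = 2944 - 209t for integer t.
p ≥ 0: smallest is -1408 mod 100 = 92 (at t = 15), with q = -191.

92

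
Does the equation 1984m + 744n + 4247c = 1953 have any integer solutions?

yes

gcd(1984, 744):
  1984 = 2×744 + 496
  744 = 1×496 + 248
  496 = 2×248
so gcd(1984, 744) = 248.
gcd(248, 4247) = 31.
31 divides 1953, so integer solutions exist.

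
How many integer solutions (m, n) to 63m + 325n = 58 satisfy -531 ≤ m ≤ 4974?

gcd(325, 63):
  325 = 5×63 + 10
  63 = 6×10 + 3
  10 = 3×3 + 1
  3 = 3×1
so gcd(325, 63) = 1.
Back-substitute for Bézout coefficients:
  1 = 10 - 3×3
  ... = 63×(-98) + 325×(19)
Scale by 58: particular solution (-5684, 1102); reduce m mod 325: (166, -32).
General solution: m = 166 + 325t, n = -32 - 63t for integer t.
-531 ≤ 166 + 325t ≤ 4974 gives t ∈ [-2, 14], which is 17 values.

17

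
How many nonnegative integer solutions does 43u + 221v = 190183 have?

gcd(221, 43) = 1.
By Bézout, 43×(36) + 221×(-7) = 1.
One solution: (8, 859).
General: u = 8 + 221t, v = 859 - 43t.
u ≥ 0 ⇒ t ≥ 0; v ≥ 0 ⇒ t ≤ 19. So t ∈ [0, 19]: 20 solutions.

20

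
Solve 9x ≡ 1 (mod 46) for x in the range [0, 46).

gcd(46, 9):
  46 = 5·9 + 1
  9 = 9·1
so gcd(46, 9) = 1.
Back-substitute for Bézout coefficients:
  1 = 46 - 5·9
  ... = 9·(-5) + 46·(1)
So 9·-5 ≡ 1 (mod 46), and -5 mod 46 = 41.

41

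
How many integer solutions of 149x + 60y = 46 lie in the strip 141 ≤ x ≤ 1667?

25

gcd(149, 60) = 1  (149 = 2·60 + 29, 60 = 2·29 + 2, 29 = 14·2 + 1, 2 = 2·1).
Back-substituting, 149·(29) + 60·(-72) = 1.
Scale by 46: particular solution (1334, -3312); reduce x mod 60: (14, -34).
General solution: x = 14 + 60t, y = -34 - 149t for integer t.
141 ≤ 14 + 60t ≤ 1667 gives t ∈ [3, 27], which is 25 values.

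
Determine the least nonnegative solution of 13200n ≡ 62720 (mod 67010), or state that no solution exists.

5528

gcd(67010, 13200) = 10.
10 divides 62720, so solutions exist.
By Bézout, 13200*(1924) + 67010*(-379) = 10.
So 13200*(1924) ≡ 10 (mod 67010); multiply by 6272: n ≡ 12067328 (mod 6701).
Smallest nonnegative: n = 12067328 mod 6701 = 5528.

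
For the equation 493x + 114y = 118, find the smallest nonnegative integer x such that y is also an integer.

gcd(493, 114) = 1  (493 = 4×114 + 37, 114 = 3×37 + 3, 37 = 12×3 + 1, 3 = 3×1).
1 divides 118, so solutions exist.
Back-substituting, 493×(37) + 114×(-160) = 1.
Scale by 118/1 = 118: (x₀, y₀) = (4366, -18880).
General solution: x = 4366 + 114t, y = -18880 - 493t for integer t.
x ≥ 0: smallest is 4366 mod 114 = 34 (at t = -38), with y = -146.

34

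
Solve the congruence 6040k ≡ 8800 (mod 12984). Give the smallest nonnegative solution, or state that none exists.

gcd(12984, 6040):
  12984 = 2·6040 + 904
  6040 = 6·904 + 616
  904 = 1·616 + 288
  616 = 2·288 + 40
  288 = 7·40 + 8
  40 = 5·8
so gcd(12984, 6040) = 8.
8 divides 8800, so solutions exist.
Back-substitute for Bézout coefficients:
  8 = 288 - 7·40
  ... = 6040·(-316) + 12984·(147)
So 6040·(-316) ≡ 8 (mod 12984); multiply by 1100: k ≡ -347600 (mod 1623).
Smallest nonnegative: k = -347600 mod 1623 = 1345.

1345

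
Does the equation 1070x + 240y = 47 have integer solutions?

gcd(1070, 240) = 10  (1070 = 4·240 + 110, 240 = 2·110 + 20, 110 = 5·20 + 10, 20 = 2·10).
10 does not divide 47 (remainder 7), so no integer solutions.

no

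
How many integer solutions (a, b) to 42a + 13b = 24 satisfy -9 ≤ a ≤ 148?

gcd(42, 13):
  42 = 3*13 + 3
  13 = 4*3 + 1
  3 = 3*1
so gcd(42, 13) = 1.
Back-substitute for Bézout coefficients:
  1 = 13 - 4*3
  ... = 42*(-4) + 13*(13)
Scale by 24: particular solution (-96, 312); reduce a mod 13: (8, -24).
General solution: a = 8 + 13t, b = -24 - 42t for integer t.
-9 ≤ 8 + 13t ≤ 148 gives t ∈ [-1, 10], which is 12 values.

12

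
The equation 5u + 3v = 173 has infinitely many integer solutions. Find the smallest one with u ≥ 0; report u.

gcd(5, 3) = 1.
1 divides 173, so solutions exist.
By Bézout, 5·(-1) + 3·(2) = 1.
Scale by 173/1 = 173: (u₀, v₀) = (-173, 346).
General solution: u = -173 + 3t, v = 346 - 5t for integer t.
u ≥ 0: smallest is -173 mod 3 = 1 (at t = 58), with v = 56.

1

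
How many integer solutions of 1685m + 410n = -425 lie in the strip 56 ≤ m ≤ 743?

8

gcd(1685, 410):
  1685 = 4*410 + 45
  410 = 9*45 + 5
  45 = 9*5
so gcd(1685, 410) = 5.
Back-substitute for Bézout coefficients:
  5 = 410 - 9*45
  ... = 1685*(-9) + 410*(37)
Scale by -85: particular solution (765, -3145); reduce m mod 82: (27, -112).
General solution: m = 27 + 82t, n = -112 - 337t for integer t.
56 ≤ 27 + 82t ≤ 743 gives t ∈ [1, 8], which is 8 values.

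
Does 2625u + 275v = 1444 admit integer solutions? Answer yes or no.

gcd(2625, 275) = 25.
25 does not divide 1444 (remainder 19), so no integer solutions.

no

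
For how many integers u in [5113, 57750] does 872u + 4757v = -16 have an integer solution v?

gcd(4757, 872) = 1  (4757 = 5×872 + 397, 872 = 2×397 + 78, 397 = 5×78 + 7, 78 = 11×7 + 1, 7 = 7×1).
Back-substituting, 872×(671) + 4757×(-123) = 1.
Scale by -16: particular solution (-10736, 1968); reduce u mod 4757: (3535, -648).
General solution: u = 3535 + 4757t, v = -648 - 872t for integer t.
5113 ≤ 3535 + 4757t ≤ 57750 gives t ∈ [1, 11], which is 11 values.

11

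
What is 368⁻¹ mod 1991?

gcd(1991, 368) = 1.
By Bézout, 368×(-211) + 1991×(39) = 1.
So 368×-211 ≡ 1 (mod 1991), and -211 mod 1991 = 1780.

1780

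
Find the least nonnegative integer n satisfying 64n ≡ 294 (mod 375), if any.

gcd(375, 64) = 1  (375 = 5·64 + 55, 64 = 1·55 + 9, 55 = 6·9 + 1, 9 = 9·1).
1 divides 294, so solutions exist.
Back-substituting, 64·(-41) + 375·(7) = 1.
So 64·(-41) ≡ 1 (mod 375); multiply by 294: n ≡ -12054 (mod 375).
Smallest nonnegative: n = -12054 mod 375 = 321.

321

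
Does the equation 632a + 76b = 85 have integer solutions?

gcd(632, 76) = 4  (632 = 8×76 + 24, 76 = 3×24 + 4, 24 = 6×4).
4 does not divide 85 (remainder 1), so no integer solutions.

no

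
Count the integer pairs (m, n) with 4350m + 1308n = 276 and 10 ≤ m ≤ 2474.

gcd(4350, 1308) = 6  (4350 = 3*1308 + 426, 1308 = 3*426 + 30, 426 = 14*30 + 6, 30 = 5*6).
Back-substituting, 4350*(43) + 1308*(-143) = 6.
Scale by 46: particular solution (1978, -6578); reduce m mod 218: (16, -53).
General solution: m = 16 + 218t, n = -53 - 725t for integer t.
10 ≤ 16 + 218t ≤ 2474 gives t ∈ [0, 11], which is 12 values.

12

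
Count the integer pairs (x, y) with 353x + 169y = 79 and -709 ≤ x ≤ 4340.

30

gcd(353, 169) = 1.
By Bézout, 353·(-45) + 169·(94) = 1.
Particular solution: (163, -340).
General solution: x = 163 + 169t, y = -340 - 353t for integer t.
-709 ≤ 163 + 169t ≤ 4340 gives t ∈ [-5, 24], which is 30 values.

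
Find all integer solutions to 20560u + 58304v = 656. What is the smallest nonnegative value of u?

gcd(58304, 20560):
  58304 = 2·20560 + 17184
  20560 = 1·17184 + 3376
  17184 = 5·3376 + 304
  3376 = 11·304 + 32
  304 = 9·32 + 16
  32 = 2·16
so gcd(58304, 20560) = 16.
16 divides 656, so solutions exist.
Back-substitute for Bézout coefficients:
  16 = 304 - 9·32
  ... = 20560·(-1727) + 58304·(609)
Scale by 656/16 = 41: (u₀, v₀) = (-70807, 24969).
General solution: u = -70807 + 3644t, v = 24969 - 1285t for integer t.
u ≥ 0: smallest is -70807 mod 3644 = 2073 (at t = 20), with v = -731.

2073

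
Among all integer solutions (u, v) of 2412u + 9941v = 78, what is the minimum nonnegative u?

gcd(9941, 2412):
  9941 = 4*2412 + 293
  2412 = 8*293 + 68
  293 = 4*68 + 21
  68 = 3*21 + 5
  21 = 4*5 + 1
  5 = 5*1
so gcd(9941, 2412) = 1.
1 divides 78, so solutions exist.
Back-substitute for Bézout coefficients:
  1 = 21 - 4*5
  ... = 2412*(-1900) + 9941*(461)
Scale by 78/1 = 78: (u₀, v₀) = (-148200, 35958).
General solution: u = -148200 + 9941t, v = 35958 - 2412t for integer t.
u ≥ 0: smallest is -148200 mod 9941 = 915 (at t = 15), with v = -222.

915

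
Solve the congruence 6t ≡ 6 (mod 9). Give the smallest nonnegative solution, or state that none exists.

gcd(9, 6) = 3  (9 = 1×6 + 3, 6 = 2×3).
3 divides 6, so solutions exist.
Back-substituting, 6×(-1) + 9×(1) = 3.
So 6×(-1) ≡ 3 (mod 9); multiply by 2: t ≡ -2 (mod 3).
Smallest nonnegative: t = -2 mod 3 = 1.

1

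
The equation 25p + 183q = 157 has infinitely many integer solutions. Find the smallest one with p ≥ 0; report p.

gcd(183, 25) = 1.
1 divides 157, so solutions exist.
By Bézout, 25×(22) + 183×(-3) = 1.
Scale by 157/1 = 157: (p₀, q₀) = (3454, -471).
General solution: p = 3454 + 183t, q = -471 - 25t for integer t.
p ≥ 0: smallest is 3454 mod 183 = 160 (at t = -18), with q = -21.

160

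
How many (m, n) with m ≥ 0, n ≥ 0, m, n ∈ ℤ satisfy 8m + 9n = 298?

4

gcd(9, 8) = 1.
By Bézout, 8*(-1) + 9*(1) = 1.
One solution: (8, 26).
General: m = 8 + 9t, n = 26 - 8t.
m ≥ 0 ⇒ t ≥ 0; n ≥ 0 ⇒ t ≤ 3. So t ∈ [0, 3]: 4 solutions.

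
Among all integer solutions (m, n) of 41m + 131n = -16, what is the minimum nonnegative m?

gcd(131, 41):
  131 = 3×41 + 8
  41 = 5×8 + 1
  8 = 8×1
so gcd(131, 41) = 1.
1 divides -16, so solutions exist.
Back-substitute for Bézout coefficients:
  1 = 41 - 5×8
  ... = 41×(16) + 131×(-5)
Scale by -16/1 = -16: (m₀, n₀) = (-256, 80).
General solution: m = -256 + 131t, n = 80 - 41t for integer t.
m ≥ 0: smallest is -256 mod 131 = 6 (at t = 2), with n = -2.

6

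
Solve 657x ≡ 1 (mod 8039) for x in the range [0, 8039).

gcd(8039, 657):
  8039 = 12·657 + 155
  657 = 4·155 + 37
  155 = 4·37 + 7
  37 = 5·7 + 2
  7 = 3·2 + 1
  2 = 2·1
so gcd(8039, 657) = 1.
Back-substitute for Bézout coefficients:
  1 = 7 - 3·2
  ... = 657·(-3475) + 8039·(284)
So 657·-3475 ≡ 1 (mod 8039), and -3475 mod 8039 = 4564.

4564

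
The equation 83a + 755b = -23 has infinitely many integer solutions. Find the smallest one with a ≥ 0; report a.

gcd(755, 83) = 1  (755 = 9*83 + 8, 83 = 10*8 + 3, 8 = 2*3 + 2, 3 = 1*2 + 1, 2 = 2*1).
1 divides -23, so solutions exist.
Back-substituting, 83*(282) + 755*(-31) = 1.
Scale by -23/1 = -23: (a₀, b₀) = (-6486, 713).
General solution: a = -6486 + 755t, b = 713 - 83t for integer t.
a ≥ 0: smallest is -6486 mod 755 = 309 (at t = 9), with b = -34.

309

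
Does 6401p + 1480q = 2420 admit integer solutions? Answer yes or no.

gcd(6401, 1480) = 37.
37 does not divide 2420 (remainder 15), so no integer solutions.

no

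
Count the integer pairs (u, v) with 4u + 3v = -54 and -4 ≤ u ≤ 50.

18

gcd(4, 3):
  4 = 1×3 + 1
  3 = 3×1
so gcd(4, 3) = 1.
Back-substitute for Bézout coefficients:
  1 = 4 - 1×3
  ... = 4×(1) + 3×(-1)
Scale by -54: particular solution (-54, 54); reduce u mod 3: (0, -18).
General solution: u = 0 + 3t, v = -18 - 4t for integer t.
-4 ≤ 0 + 3t ≤ 50 gives t ∈ [-1, 16], which is 18 values.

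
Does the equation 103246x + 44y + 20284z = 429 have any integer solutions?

gcd(103246, 44) = 22  (103246 = 2346×44 + 22, 44 = 2×22).
gcd(22, 20284) = 22.
22 does not divide 429 (remainder 11), so no integer solutions.

no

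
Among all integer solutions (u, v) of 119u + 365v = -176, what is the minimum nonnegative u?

gcd(365, 119):
  365 = 3·119 + 8
  119 = 14·8 + 7
  8 = 1·7 + 1
  7 = 7·1
so gcd(365, 119) = 1.
1 divides -176, so solutions exist.
Back-substitute for Bézout coefficients:
  1 = 8 - 1·7
  ... = 119·(-46) + 365·(15)
Scale by -176/1 = -176: (u₀, v₀) = (8096, -2640).
General solution: u = 8096 + 365t, v = -2640 - 119t for integer t.
u ≥ 0: smallest is 8096 mod 365 = 66 (at t = -22), with v = -22.

66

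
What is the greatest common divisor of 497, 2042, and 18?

1

gcd(2042, 497):
  2042 = 4×497 + 54
  497 = 9×54 + 11
  54 = 4×11 + 10
  11 = 1×10 + 1
  10 = 10×1
so gcd(2042, 497) = 1.
gcd(1, 18) = 1.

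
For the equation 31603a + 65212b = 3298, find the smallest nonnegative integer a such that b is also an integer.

1102

gcd(65212, 31603):
  65212 = 2×31603 + 2006
  31603 = 15×2006 + 1513
  2006 = 1×1513 + 493
  1513 = 3×493 + 34
  493 = 14×34 + 17
  34 = 2×17
so gcd(65212, 31603) = 17.
17 divides 3298, so solutions exist.
Back-substitute for Bézout coefficients:
  17 = 493 - 14×34
  ... = 31603×(-1853) + 65212×(898)
Scale by 3298/17 = 194: (a₀, b₀) = (-359482, 174212).
General solution: a = -359482 + 3836t, b = 174212 - 1859t for integer t.
a ≥ 0: smallest is -359482 mod 3836 = 1102 (at t = 94), with b = -534.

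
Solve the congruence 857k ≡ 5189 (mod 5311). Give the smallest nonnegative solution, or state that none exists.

gcd(5311, 857):
  5311 = 6·857 + 169
  857 = 5·169 + 12
  169 = 14·12 + 1
  12 = 12·1
so gcd(5311, 857) = 1.
1 divides 5189, so solutions exist.
Back-substitute for Bézout coefficients:
  1 = 169 - 14·12
  ... = 857·(-440) + 5311·(71)
So 857·(-440) ≡ 1 (mod 5311); multiply by 5189: k ≡ -2283160 (mod 5311).
Smallest nonnegative: k = -2283160 mod 5311 = 570.

570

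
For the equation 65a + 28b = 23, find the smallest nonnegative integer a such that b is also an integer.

15

gcd(65, 28):
  65 = 2·28 + 9
  28 = 3·9 + 1
  9 = 9·1
so gcd(65, 28) = 1.
1 divides 23, so solutions exist.
Back-substitute for Bézout coefficients:
  1 = 28 - 3·9
  ... = 65·(-3) + 28·(7)
Scale by 23/1 = 23: (a₀, b₀) = (-69, 161).
General solution: a = -69 + 28t, b = 161 - 65t for integer t.
a ≥ 0: smallest is -69 mod 28 = 15 (at t = 3), with b = -34.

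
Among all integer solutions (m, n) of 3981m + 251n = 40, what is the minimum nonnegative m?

gcd(3981, 251) = 1.
1 divides 40, so solutions exist.
By Bézout, 3981·(43) + 251·(-682) = 1.
Scale by 40/1 = 40: (m₀, n₀) = (1720, -27280).
General solution: m = 1720 + 251t, n = -27280 - 3981t for integer t.
m ≥ 0: smallest is 1720 mod 251 = 214 (at t = -6), with n = -3394.

214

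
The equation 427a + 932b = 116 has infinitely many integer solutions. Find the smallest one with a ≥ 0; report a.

236

gcd(932, 427) = 1  (932 = 2×427 + 78, 427 = 5×78 + 37, 78 = 2×37 + 4, 37 = 9×4 + 1, 4 = 4×1).
1 divides 116, so solutions exist.
Back-substituting, 427×(227) + 932×(-104) = 1.
Scale by 116/1 = 116: (a₀, b₀) = (26332, -12064).
General solution: a = 26332 + 932t, b = -12064 - 427t for integer t.
a ≥ 0: smallest is 26332 mod 932 = 236 (at t = -28), with b = -108.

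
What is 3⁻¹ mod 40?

27

gcd(40, 3) = 1  (40 = 13·3 + 1, 3 = 3·1).
Back-substituting, 3·(-13) + 40·(1) = 1.
So 3·-13 ≡ 1 (mod 40), and -13 mod 40 = 27.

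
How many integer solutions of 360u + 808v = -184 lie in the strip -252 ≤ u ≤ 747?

gcd(808, 360) = 8.
By Bézout, 360·(9) + 808·(-4) = 8.
Particular solution: (96, -43).
General solution: u = 96 + 101t, v = -43 - 45t for integer t.
-252 ≤ 96 + 101t ≤ 747 gives t ∈ [-3, 6], which is 10 values.

10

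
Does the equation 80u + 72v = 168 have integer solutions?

yes

gcd(80, 72) = 8.
8 divides 168, so integer solutions exist.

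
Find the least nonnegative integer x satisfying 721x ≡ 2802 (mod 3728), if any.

gcd(3728, 721) = 1.
1 divides 2802, so solutions exist.
By Bézout, 721·(-879) + 3728·(170) = 1.
So 721·(-879) ≡ 1 (mod 3728); multiply by 2802: x ≡ -2462958 (mod 3728).
Smallest nonnegative: x = -2462958 mod 3728 = 1250.

1250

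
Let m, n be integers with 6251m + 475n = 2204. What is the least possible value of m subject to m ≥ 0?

gcd(6251, 475) = 19.
19 divides 2204, so solutions exist.
By Bézout, 6251*(-6) + 475*(79) = 19.
Scale by 2204/19 = 116: (m₀, n₀) = (-696, 9164).
General solution: m = -696 + 25t, n = 9164 - 329t for integer t.
m ≥ 0: smallest is -696 mod 25 = 4 (at t = 28), with n = -48.

4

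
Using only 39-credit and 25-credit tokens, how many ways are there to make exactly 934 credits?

1

Need nonnegative integers with 39j + 25k = 934.
gcd(39, 25) = 1, and 39·(9) + 25·(-14) = 1.
So (j₀, k₀) = (8406, -13076); general j = 8406 + 25t, k = -13076 - 39t.
j ≥ 0 ⇒ t ≥ -336; k ≥ 0 ⇒ t ≤ -336. That's 1 value of t.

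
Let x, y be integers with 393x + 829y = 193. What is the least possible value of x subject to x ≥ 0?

gcd(829, 393):
  829 = 2×393 + 43
  393 = 9×43 + 6
  43 = 7×6 + 1
  6 = 6×1
so gcd(829, 393) = 1.
1 divides 193, so solutions exist.
Back-substitute for Bézout coefficients:
  1 = 43 - 7×6
  ... = 393×(-135) + 829×(64)
Scale by 193/1 = 193: (x₀, y₀) = (-26055, 12352).
General solution: x = -26055 + 829t, y = 12352 - 393t for integer t.
x ≥ 0: smallest is -26055 mod 829 = 473 (at t = 32), with y = -224.

473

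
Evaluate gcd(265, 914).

gcd(914, 265):
  914 = 3×265 + 119
  265 = 2×119 + 27
  119 = 4×27 + 11
  27 = 2×11 + 5
  11 = 2×5 + 1
  5 = 5×1
so gcd(914, 265) = 1.

1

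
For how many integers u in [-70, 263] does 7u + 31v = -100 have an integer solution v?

11

gcd(31, 7):
  31 = 4·7 + 3
  7 = 2·3 + 1
  3 = 3·1
so gcd(31, 7) = 1.
Back-substitute for Bézout coefficients:
  1 = 7 - 2·3
  ... = 7·(9) + 31·(-2)
Scale by -100: particular solution (-900, 200); reduce u mod 31: (30, -10).
General solution: u = 30 + 31t, v = -10 - 7t for integer t.
-70 ≤ 30 + 31t ≤ 263 gives t ∈ [-3, 7], which is 11 values.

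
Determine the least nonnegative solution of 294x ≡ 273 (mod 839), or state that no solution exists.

780

gcd(839, 294):
  839 = 2×294 + 251
  294 = 1×251 + 43
  251 = 5×43 + 36
  43 = 1×36 + 7
  36 = 5×7 + 1
  7 = 7×1
so gcd(839, 294) = 1.
1 divides 273, so solutions exist.
Back-substitute for Bézout coefficients:
  1 = 36 - 5×7
  ... = 294×(-117) + 839×(41)
So 294×(-117) ≡ 1 (mod 839); multiply by 273: x ≡ -31941 (mod 839).
Smallest nonnegative: x = -31941 mod 839 = 780.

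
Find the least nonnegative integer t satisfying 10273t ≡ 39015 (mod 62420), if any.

gcd(62420, 10273):
  62420 = 6×10273 + 782
  10273 = 13×782 + 107
  782 = 7×107 + 33
  107 = 3×33 + 8
  33 = 4×8 + 1
  8 = 8×1
so gcd(62420, 10273) = 1.
1 divides 39015, so solutions exist.
Back-substitute for Bézout coefficients:
  1 = 33 - 4×8
  ... = 10273×(-7583) + 62420×(1248)
So 10273×(-7583) ≡ 1 (mod 62420); multiply by 39015: t ≡ -295850745 (mod 62420).
Smallest nonnegative: t = -295850745 mod 62420 = 20055.

20055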